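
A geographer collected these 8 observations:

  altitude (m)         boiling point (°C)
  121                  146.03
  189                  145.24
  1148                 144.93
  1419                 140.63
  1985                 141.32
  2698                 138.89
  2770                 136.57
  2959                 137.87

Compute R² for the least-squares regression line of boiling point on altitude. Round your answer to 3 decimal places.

0.890

n = 8, Σx = 13289, Σy = 1131.48, Σxy = 1852555.25, Σx² = 31029837, Σy² = 160122.1966
Sxx = Σx² − (Σx)²/n = 31029837 − 22074690.125 = 8955146.875
Sxy = Σxy − (Σx)(Σy)/n = 1852555.25 − 1879529.715 = -26974.465
Syy = Σy² − (Σy)²/n = 160122.1966 − 160030.8738 = 91.3228
R² = Sxy²/(Sxx·Syy) = (-26974.465)²/(8955146.875·91.3228) = 0.889721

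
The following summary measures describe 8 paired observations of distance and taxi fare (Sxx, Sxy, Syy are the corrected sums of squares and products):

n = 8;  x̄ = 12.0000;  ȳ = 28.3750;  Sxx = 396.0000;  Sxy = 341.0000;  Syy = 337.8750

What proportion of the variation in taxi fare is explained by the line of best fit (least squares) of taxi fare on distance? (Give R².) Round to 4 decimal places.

0.8691

R² = Sxy²/(Sxx·Syy) = (341)²/(396·337.875) = 0.869076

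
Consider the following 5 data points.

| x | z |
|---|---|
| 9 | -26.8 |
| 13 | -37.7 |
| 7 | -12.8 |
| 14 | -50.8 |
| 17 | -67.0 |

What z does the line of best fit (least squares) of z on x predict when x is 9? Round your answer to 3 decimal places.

-23.556

n = 5, Σx = 60, Σy = -195.1, Σxy = -2671.1, Σx² = 784
Sxx = Σx² − (Σx)²/n = 784 − 720 = 64
Sxy = Σxy − (Σx)(Σy)/n = -2671.1 − (-2341.2) = -329.9
b = Sxy/Sxx = -329.9/64 = -5.154687
a = ȳ − b·x̄ = -39.02 − (-5.154687)·12 = 22.83625
ŷ(9) = a + b·9 = 22.83625 + (-5.154687)·9 = -23.555937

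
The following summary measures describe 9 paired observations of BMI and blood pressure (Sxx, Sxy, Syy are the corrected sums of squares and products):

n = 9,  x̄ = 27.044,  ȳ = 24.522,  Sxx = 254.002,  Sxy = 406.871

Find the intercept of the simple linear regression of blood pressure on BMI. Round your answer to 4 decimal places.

b = Sxy/Sxx = 406.871/254.002 = 1.601842
a = ȳ − b·x̄ = 24.522 − 1.601842·27.044 = -18.798207

-18.7982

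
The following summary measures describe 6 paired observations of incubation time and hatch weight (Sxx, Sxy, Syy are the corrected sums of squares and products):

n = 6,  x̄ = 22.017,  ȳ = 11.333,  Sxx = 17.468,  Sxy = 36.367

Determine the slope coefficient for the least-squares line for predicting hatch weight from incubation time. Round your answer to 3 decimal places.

2.082

b = Sxy/Sxx = 36.367/17.468 = 2.081921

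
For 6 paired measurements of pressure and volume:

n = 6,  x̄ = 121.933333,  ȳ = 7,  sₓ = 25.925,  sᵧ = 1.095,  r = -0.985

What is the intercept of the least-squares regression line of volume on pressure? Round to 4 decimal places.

b = r · sᵧ/sₓ = -0.985 · 1.095/25.925 = -0.041604
a = ȳ − b·x̄ = 7 − (-0.041604)·121.933333 = 12.072873

12.0729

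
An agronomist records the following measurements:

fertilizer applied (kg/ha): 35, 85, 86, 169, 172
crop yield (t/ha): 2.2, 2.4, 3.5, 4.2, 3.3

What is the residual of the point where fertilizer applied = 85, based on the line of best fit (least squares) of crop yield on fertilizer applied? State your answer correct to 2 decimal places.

-0.46

n = 5, Σx = 547, Σy = 15.6, Σxy = 1859.4, Σx² = 73991
Sxx = Σx² − (Σx)²/n = 73991 − 59841.8 = 14149.2
Sxy = Σxy − (Σx)(Σy)/n = 1859.4 − 1706.64 = 152.76
b = Sxy/Sxx = 152.76/14149.2 = 0.010796
a = ȳ − b·x̄ = 3.12 − 0.010796·109.4 = 1.938877
ŷ(85) = 1.938877 + 0.010796·85 = 2.856569
residual = y − ŷ = 2.4 − 2.856569 = -0.456569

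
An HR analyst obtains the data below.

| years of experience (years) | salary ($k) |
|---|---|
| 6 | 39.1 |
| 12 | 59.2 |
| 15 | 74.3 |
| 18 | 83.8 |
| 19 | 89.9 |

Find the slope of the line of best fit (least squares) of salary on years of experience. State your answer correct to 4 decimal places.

3.8891

n = 5, Σx = 70, Σy = 346.3, Σxy = 5276, Σx² = 1090
Sxx = Σx² − (Σx)²/n = 1090 − 980 = 110
Sxy = Σxy − (Σx)(Σy)/n = 5276 − 4848.2 = 427.8
b = Sxy/Sxx = 427.8/110 = 3.889091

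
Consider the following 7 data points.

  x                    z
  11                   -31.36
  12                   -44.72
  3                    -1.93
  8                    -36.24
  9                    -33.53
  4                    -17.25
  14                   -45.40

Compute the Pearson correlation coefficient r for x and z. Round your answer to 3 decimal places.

-0.919

n = 7, Σx = 61, Σy = -210.43, Σxy = -2183.68, Σx² = 631, Σy² = 7783.3739
Sxx = Σx² − (Σx)²/n = 631 − 531.571429 = 99.428571
Sxy = Σxy − (Σx)(Σy)/n = -2183.68 − (-1833.747143) = -349.932857
Syy = Σy² − (Σy)²/n = 7783.3739 − 6325.826414 = 1457.547486
r = Sxy/√(Sxx·Syy) = -349.932857/√(144921.864294) = -349.932857/380.686044 = -0.919216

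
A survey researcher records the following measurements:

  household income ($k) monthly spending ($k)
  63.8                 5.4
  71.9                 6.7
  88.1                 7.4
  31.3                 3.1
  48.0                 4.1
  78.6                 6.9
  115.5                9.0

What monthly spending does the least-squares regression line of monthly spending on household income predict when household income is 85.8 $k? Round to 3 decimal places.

7.165

n = 7, Σx = 497.2, Σy = 42.6, Σxy = 3353.86, Σx² = 39803.56
Sxx = Σx² − (Σx)²/n = 39803.56 − 35315.405714 = 4488.154286
Sxy = Σxy − (Σx)(Σy)/n = 3353.86 − 3025.817143 = 328.042857
b = Sxy/Sxx = 328.042857/4488.154286 = 0.073091
a = ȳ − b·x̄ = 6.085714 − 0.073091·71.028571 = 0.894178
ŷ(85.8) = a + b·85.8 = 0.894178 + 0.073091·85.8 = 7.165370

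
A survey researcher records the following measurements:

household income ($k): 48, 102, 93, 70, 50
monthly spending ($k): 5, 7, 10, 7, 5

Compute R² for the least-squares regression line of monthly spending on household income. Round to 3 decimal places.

n = 5, Σx = 363, Σy = 34, Σxy = 2624, Σx² = 28757, Σy² = 248
Sxx = Σx² − (Σx)²/n = 28757 − 26353.8 = 2403.2
Sxy = Σxy − (Σx)(Σy)/n = 2624 − 2468.4 = 155.6
Syy = Σy² − (Σy)²/n = 248 − 231.2 = 16.8
R² = Sxy²/(Sxx·Syy) = (155.6)²/(2403.2·16.8) = 0.599681

0.600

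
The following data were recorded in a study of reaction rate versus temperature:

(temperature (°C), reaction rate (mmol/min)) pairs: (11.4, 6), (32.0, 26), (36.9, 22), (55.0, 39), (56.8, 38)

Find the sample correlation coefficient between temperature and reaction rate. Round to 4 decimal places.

0.9775

n = 5, Σx = 192.1, Σy = 131, Σxy = 6015.6, Σx² = 8766.81, Σy² = 4161
Sxx = Σx² − (Σx)²/n = 8766.81 − 7380.482 = 1386.328
Sxy = Σxy − (Σx)(Σy)/n = 6015.6 − 5033.02 = 982.58
Syy = Σy² − (Σy)²/n = 4161 − 3432.2 = 728.8
r = Sxy/√(Sxx·Syy) = 982.58/√(1010355.8464) = 982.58/1005.164587 = 0.977531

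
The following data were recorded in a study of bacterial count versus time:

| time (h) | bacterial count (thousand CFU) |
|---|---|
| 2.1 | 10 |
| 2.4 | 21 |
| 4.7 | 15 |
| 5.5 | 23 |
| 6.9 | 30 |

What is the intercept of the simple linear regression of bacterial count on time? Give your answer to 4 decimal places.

n = 5, Σx = 21.6, Σy = 99, Σxy = 475.4, Σx² = 110.12
Sxx = Σx² − (Σx)²/n = 110.12 − 93.312 = 16.808
Sxy = Σxy − (Σx)(Σy)/n = 475.4 − 427.68 = 47.72
b = Sxy/Sxx = 47.72/16.808 = 2.839124
a = ȳ − b·x̄ = 19.8 − 2.839124·4.32 = 7.534983

7.5350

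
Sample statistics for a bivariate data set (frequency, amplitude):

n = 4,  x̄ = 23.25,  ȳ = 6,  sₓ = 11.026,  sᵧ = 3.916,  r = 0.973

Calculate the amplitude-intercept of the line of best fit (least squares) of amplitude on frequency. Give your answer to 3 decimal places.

b = r · sᵧ/sₓ = 0.973 · 3.916/11.026 = 0.345571
a = ȳ − b·x̄ = 6 − 0.345571·23.25 = -2.034530

-2.035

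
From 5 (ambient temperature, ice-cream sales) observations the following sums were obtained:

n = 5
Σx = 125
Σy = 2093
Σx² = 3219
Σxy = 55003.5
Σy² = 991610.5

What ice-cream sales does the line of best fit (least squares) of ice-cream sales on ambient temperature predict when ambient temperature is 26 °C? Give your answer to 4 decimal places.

Sxx = Σx² − (Σx)²/n = 3219 − 3125 = 94
Sxy = Σxy − (Σx)(Σy)/n = 55003.5 − 52325 = 2678.5
b = Sxy/Sxx = 2678.5/94 = 28.494681
a = ȳ − b·x̄ = 418.6 − 28.494681·25 = -293.767021
ŷ(26) = a + b·26 = -293.767021 + 28.494681·26 = 447.094681

447.0947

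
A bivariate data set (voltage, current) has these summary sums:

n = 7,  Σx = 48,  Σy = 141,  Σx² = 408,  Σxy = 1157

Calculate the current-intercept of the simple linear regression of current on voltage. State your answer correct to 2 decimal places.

3.61

Sxx = Σx² − (Σx)²/n = 408 − 329.142857 = 78.857143
Sxy = Σxy − (Σx)(Σy)/n = 1157 − 966.857143 = 190.142857
b = Sxy/Sxx = 190.142857/78.857143 = 2.411232
a = ȳ − b·x̄ = 20.142857 − 2.411232·6.857143 = 3.608696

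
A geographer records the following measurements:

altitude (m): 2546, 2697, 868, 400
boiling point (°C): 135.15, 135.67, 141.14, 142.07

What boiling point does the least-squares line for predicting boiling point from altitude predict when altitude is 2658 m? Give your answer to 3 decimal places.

n = 4, Σx = 6511, Σy = 554.03, Σxy = 889331.41, Σx² = 14669349
Sxx = Σx² − (Σx)²/n = 14669349 − 10598280.25 = 4071068.75
Sxy = Σxy − (Σx)(Σy)/n = 889331.41 − 901822.3325 = -12490.9225
b = Sxy/Sxx = -12490.9225/4071068.75 = -0.003068
a = ȳ − b·x̄ = 138.5075 − (-0.003068)·1627.75 = 143.501790
ŷ(2658) = a + b·2658 = 143.501790 + (-0.003068)·2658 = 135.346469

135.346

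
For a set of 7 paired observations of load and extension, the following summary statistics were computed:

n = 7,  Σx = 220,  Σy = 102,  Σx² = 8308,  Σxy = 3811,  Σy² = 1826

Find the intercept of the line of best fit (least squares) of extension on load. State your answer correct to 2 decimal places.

0.92

Sxx = Σx² − (Σx)²/n = 8308 − 6914.285714 = 1393.714286
Sxy = Σxy − (Σx)(Σy)/n = 3811 − 3205.714286 = 605.285714
b = Sxy/Sxx = 605.285714/1393.714286 = 0.434297
a = ȳ − b·x̄ = 14.571429 − 0.434297·31.428571 = 0.922099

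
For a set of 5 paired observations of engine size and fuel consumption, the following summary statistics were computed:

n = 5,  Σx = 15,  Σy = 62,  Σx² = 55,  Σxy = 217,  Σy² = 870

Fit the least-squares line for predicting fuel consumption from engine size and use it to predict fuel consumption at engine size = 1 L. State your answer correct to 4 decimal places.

6.2000

Sxx = Σx² − (Σx)²/n = 55 − 45 = 10
Sxy = Σxy − (Σx)(Σy)/n = 217 − 186 = 31
b = Sxy/Sxx = 31/10 = 3.1
a = ȳ − b·x̄ = 12.4 − 3.1·3 = 3.1
ŷ(1) = a + b·1 = 3.1 + 3.1·1 = 6.2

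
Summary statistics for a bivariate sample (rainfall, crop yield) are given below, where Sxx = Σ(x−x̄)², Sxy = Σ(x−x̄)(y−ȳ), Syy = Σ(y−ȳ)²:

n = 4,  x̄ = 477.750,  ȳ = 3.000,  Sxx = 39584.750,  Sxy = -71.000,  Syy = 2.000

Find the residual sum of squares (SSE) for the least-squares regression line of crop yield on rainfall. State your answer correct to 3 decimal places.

1.873

b = Sxy/Sxx = -71/39584.75 = -0.001794
SSE = Syy − b·Sxy = 2 − (-0.001794)·(-71) = 1.872653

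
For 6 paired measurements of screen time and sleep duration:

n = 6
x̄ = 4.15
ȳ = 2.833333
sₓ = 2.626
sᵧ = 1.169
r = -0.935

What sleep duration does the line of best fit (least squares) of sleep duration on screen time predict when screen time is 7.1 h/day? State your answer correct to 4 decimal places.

1.6055

b = r · sᵧ/sₓ = -0.935 · 1.169/2.626 = -0.416228
a = ȳ − b·x̄ = 2.833333 − (-0.416228)·4.15 = 4.560680
ŷ(7.1) = a + b·7.1 = 4.560680 + (-0.416228)·7.1 = 1.605460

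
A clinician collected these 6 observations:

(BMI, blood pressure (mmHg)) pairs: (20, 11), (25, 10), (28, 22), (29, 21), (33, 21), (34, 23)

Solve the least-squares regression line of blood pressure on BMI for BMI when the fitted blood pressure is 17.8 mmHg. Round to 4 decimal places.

27.9560

n = 6, Σx = 169, Σy = 108, Σxy = 3170, Σx² = 4895
Sxx = Σx² − (Σx)²/n = 4895 − 4760.166667 = 134.833333
Sxy = Σxy − (Σx)(Σy)/n = 3170 − 3042 = 128
b = Sxy/Sxx = 128/134.833333 = 0.949320
a = ȳ − b·x̄ = 18 − 0.949320·28.166667 = -8.739184
Set a + b·x = 17.8: x = (17.8 − (-8.739184)) / 0.949320 = 27.955990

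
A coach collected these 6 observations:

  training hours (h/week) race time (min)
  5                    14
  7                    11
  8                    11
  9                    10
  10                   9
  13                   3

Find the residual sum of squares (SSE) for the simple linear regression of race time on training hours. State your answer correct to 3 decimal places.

3.893

n = 6, Σx = 52, Σy = 58, Σxy = 454, Σx² = 488, Σy² = 628
Sxx = Σx² − (Σx)²/n = 488 − 450.666667 = 37.333333
Sxy = Σxy − (Σx)(Σy)/n = 454 − 502.666667 = -48.666667
Syy = Σy² − (Σy)²/n = 628 − 560.666667 = 67.333333
b = Sxy/Sxx = -48.666667/37.333333 = -1.303571
SSE = Syy − b·Sxy = 67.333333 − (-1.303571)·(-48.666667) = 3.892857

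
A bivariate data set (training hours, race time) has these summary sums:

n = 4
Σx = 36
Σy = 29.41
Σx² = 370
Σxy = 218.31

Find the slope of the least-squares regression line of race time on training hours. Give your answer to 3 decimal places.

-1.008

Sxx = Σx² − (Σx)²/n = 370 − 324 = 46
Sxy = Σxy − (Σx)(Σy)/n = 218.31 − 264.69 = -46.38
b = Sxy/Sxx = -46.38/46 = -1.008261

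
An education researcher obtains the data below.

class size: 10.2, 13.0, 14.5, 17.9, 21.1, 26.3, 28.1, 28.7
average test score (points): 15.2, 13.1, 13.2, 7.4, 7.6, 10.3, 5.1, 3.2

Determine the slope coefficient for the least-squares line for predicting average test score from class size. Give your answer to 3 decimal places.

n = 8, Σx = 159.8, Σy = 75.1, Σxy = 1315.6, Σx² = 3553.9
Sxx = Σx² − (Σx)²/n = 3553.9 − 3192.005 = 361.895
Sxy = Σxy − (Σx)(Σy)/n = 1315.6 − 1500.1225 = -184.5225
b = Sxy/Sxx = -184.5225/361.895 = -0.509879

-0.510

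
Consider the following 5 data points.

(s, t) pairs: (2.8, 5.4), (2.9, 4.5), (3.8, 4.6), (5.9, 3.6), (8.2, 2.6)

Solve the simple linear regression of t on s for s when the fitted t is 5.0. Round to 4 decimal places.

n = 5, Σx = 23.6, Σy = 20.7, Σxy = 88.21, Σx² = 132.74
Sxx = Σx² − (Σx)²/n = 132.74 − 111.392 = 21.348
Sxy = Σxy − (Σx)(Σy)/n = 88.21 − 97.704 = -9.494
b = Sxy/Sxx = -9.494/21.348 = -0.444726
a = ȳ − b·x̄ = 4.14 − (-0.444726)·4.72 = 6.239104
Set a + b·x = 5.0: x = (5.0 − 6.239104) / (-0.444726) = 2.786223

2.7862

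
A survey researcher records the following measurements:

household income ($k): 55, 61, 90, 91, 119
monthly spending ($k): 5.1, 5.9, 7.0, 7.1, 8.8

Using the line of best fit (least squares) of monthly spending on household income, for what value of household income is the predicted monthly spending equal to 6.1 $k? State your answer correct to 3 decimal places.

n = 5, Σx = 416, Σy = 33.9, Σxy = 2963.7, Σx² = 37288
Sxx = Σx² − (Σx)²/n = 37288 − 34611.2 = 2676.8
Sxy = Σxy − (Σx)(Σy)/n = 2963.7 − 2820.48 = 143.22
b = Sxy/Sxx = 143.22/2676.8 = 0.053504
a = ȳ − b·x̄ = 6.78 − 0.053504·83.2 = 2.328452
Set a + b·x = 6.1: x = (6.1 − 2.328452) / 0.053504 = 70.490714

70.491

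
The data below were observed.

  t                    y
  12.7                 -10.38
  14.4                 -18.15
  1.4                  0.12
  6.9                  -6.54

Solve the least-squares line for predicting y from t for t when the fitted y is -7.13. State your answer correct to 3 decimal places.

n = 4, Σx = 35.4, Σy = -34.95, Σxy = -438.144, Σx² = 418.22
Sxx = Σx² − (Σx)²/n = 418.22 − 313.29 = 104.93
Sxy = Σxy − (Σx)(Σy)/n = -438.144 − (-309.3075) = -128.8365
b = Sxy/Sxx = -128.8365/104.93 = -1.227833
a = ȳ − b·x̄ = -8.7375 − (-1.227833)·8.85 = 2.128821
Set a + b·x = -7.13: x = (-7.13 − 2.128821) / (-1.227833) = 7.540783

7.541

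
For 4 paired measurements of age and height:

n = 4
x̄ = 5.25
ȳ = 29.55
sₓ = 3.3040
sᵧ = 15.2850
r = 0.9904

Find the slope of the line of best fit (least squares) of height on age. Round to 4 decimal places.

b = r · sᵧ/sₓ = 0.9904 · 15.285/3.304 = 4.581799

4.5818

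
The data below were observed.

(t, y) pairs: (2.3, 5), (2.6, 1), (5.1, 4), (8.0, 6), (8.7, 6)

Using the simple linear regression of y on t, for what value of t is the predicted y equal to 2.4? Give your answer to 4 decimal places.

n = 5, Σx = 26.7, Σy = 22, Σxy = 134.7, Σx² = 177.75
Sxx = Σx² − (Σx)²/n = 177.75 − 142.578 = 35.172
Sxy = Σxy − (Σx)(Σy)/n = 134.7 − 117.48 = 17.22
b = Sxy/Sxx = 17.22/35.172 = 0.489594
a = ȳ − b·x̄ = 4.4 − 0.489594·5.34 = 1.785568
Set a + b·x = 2.4: x = (2.4 − 1.785568) / 0.489594 = 1.254983

1.2550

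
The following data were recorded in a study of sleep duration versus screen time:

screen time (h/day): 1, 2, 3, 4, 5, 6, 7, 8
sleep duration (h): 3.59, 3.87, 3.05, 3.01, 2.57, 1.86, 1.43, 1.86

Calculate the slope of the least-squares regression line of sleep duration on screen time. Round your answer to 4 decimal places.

n = 8, Σx = 36, Σy = 21.24, Σxy = 81.42, Σx² = 204
Sxx = Σx² − (Σx)²/n = 204 − 162 = 42
Sxy = Σxy − (Σx)(Σy)/n = 81.42 − 95.58 = -14.16
b = Sxy/Sxx = -14.16/42 = -0.337143

-0.3371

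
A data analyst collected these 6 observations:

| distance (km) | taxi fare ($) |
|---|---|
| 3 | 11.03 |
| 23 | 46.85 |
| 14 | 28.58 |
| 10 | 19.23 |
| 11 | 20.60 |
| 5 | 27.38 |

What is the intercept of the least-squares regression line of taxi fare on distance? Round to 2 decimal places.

n = 6, Σx = 66, Σy = 153.67, Σxy = 2066.56, Σx² = 980
Sxx = Σx² − (Σx)²/n = 980 − 726 = 254
Sxy = Σxy − (Σx)(Σy)/n = 2066.56 − 1690.37 = 376.19
b = Sxy/Sxx = 376.19/254 = 1.481063
a = ȳ − b·x̄ = 25.611667 − 1.481063·11 = 9.319974

9.32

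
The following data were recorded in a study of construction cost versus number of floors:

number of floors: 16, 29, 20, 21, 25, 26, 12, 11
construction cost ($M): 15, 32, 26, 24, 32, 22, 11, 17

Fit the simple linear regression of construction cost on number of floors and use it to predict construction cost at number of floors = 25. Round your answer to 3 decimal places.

27.359

n = 8, Σx = 160, Σy = 179, Σxy = 3883, Σx² = 3504
Sxx = Σx² − (Σx)²/n = 3504 − 3200 = 304
Sxy = Σxy − (Σx)(Σy)/n = 3883 − 3580 = 303
b = Sxy/Sxx = 303/304 = 0.996711
a = ȳ − b·x̄ = 22.375 − 0.996711·20 = 2.440789
ŷ(25) = a + b·25 = 2.440789 + 0.996711·25 = 27.358553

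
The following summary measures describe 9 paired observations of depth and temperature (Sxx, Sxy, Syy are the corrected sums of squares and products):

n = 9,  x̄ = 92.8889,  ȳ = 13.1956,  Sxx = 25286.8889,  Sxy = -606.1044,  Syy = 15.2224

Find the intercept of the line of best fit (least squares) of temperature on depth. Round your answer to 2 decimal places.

b = Sxy/Sxx = -606.1044/25286.8889 = -0.023969
a = ȳ − b·x̄ = 13.1956 − (-0.023969)·92.8889 = 15.422065

15.42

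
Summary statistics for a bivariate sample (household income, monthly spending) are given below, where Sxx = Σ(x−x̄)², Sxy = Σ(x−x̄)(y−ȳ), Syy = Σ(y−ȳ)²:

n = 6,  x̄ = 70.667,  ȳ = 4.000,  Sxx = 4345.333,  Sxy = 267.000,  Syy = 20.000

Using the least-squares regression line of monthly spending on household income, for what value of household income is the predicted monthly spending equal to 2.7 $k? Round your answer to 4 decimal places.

b = Sxy/Sxx = 267/4345.333 = 0.061445
a = ȳ − b·x̄ = 4 − 0.061445·70.667 = -0.342150
Set a + b·x = 2.7: x = (2.7 − (-0.342150)) / 0.061445 = 49.509948

49.5099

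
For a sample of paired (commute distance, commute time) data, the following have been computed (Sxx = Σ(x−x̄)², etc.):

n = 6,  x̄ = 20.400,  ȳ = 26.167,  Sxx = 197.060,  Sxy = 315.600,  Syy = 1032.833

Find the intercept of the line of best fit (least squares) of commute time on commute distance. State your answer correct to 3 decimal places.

-6.504

b = Sxy/Sxx = 315.6/197.06 = 1.601543
a = ȳ − b·x̄ = 26.167 − 1.601543·20.4 = -6.504471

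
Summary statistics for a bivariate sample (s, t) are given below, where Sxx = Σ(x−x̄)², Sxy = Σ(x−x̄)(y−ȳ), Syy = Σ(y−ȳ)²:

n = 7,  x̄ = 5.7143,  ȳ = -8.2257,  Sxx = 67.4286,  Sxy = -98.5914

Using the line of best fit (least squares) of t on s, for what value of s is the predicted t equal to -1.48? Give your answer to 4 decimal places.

b = Sxy/Sxx = -98.5914/67.4286 = -1.462160
a = ȳ − b·x̄ = -8.2257 − (-1.462160)·5.7143 = 0.129521
Set a + b·x = -1.48: x = (-1.48 − 0.129521) / (-1.462160) = 1.100783

1.1008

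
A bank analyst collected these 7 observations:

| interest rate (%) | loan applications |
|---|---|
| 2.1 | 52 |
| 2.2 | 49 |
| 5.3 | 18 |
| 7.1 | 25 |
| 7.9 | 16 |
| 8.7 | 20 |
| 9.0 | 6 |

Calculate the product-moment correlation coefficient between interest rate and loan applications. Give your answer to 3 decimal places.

n = 7, Σx = 42.3, Σy = 186, Σxy = 844.3, Σx² = 306.85, Σy² = 6746
Sxx = Σx² − (Σx)²/n = 306.85 − 255.612857 = 51.237143
Sxy = Σxy − (Σx)(Σy)/n = 844.3 − 1123.971429 = -279.671429
Syy = Σy² − (Σy)²/n = 6746 − 4942.285714 = 1803.714286
r = Sxy/√(Sxx·Syy) = -279.671429/√(92417.166531) = -279.671429/304.001919 = -0.919966

-0.920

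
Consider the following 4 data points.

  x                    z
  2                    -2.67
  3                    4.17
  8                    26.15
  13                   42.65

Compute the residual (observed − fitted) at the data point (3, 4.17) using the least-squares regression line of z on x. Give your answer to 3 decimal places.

n = 4, Σx = 26, Σy = 70.3, Σxy = 770.82, Σx² = 246
Sxx = Σx² − (Σx)²/n = 246 − 169 = 77
Sxy = Σxy − (Σx)(Σy)/n = 770.82 − 456.95 = 313.87
b = Sxy/Sxx = 313.87/77 = 4.076234
a = ȳ − b·x̄ = 17.575 − 4.076234·6.5 = -8.920519
ŷ(3) = -8.920519 + 4.076234·3 = 3.308182
residual = y − ŷ = 4.17 − 3.308182 = 0.861818

0.862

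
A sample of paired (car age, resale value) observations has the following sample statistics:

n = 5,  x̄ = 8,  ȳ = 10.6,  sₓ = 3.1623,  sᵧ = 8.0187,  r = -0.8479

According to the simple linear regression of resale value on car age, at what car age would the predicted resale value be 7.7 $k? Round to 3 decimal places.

b = r · sᵧ/sₓ = -0.8479 · 8.0187/3.1623 = -2.150035
a = ȳ − b·x̄ = 10.6 − (-2.150035)·8 = 27.800280
Set a + b·x = 7.7: x = (7.7 − 27.800280) / (-2.150035) = 9.348815

9.349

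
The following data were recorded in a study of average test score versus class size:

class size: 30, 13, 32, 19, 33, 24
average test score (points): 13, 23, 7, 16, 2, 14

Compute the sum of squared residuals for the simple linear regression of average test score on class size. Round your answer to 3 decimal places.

n = 6, Σx = 151, Σy = 75, Σxy = 1619, Σx² = 4119, Σy² = 1203
Sxx = Σx² − (Σx)²/n = 4119 − 3800.166667 = 318.833333
Sxy = Σxy − (Σx)(Σy)/n = 1619 − 1887.5 = -268.5
Syy = Σy² − (Σy)²/n = 1203 − 937.5 = 265.5
b = Sxy/Sxx = -268.5/318.833333 = -0.842133
SSE = Syy − b·Sxy = 265.5 − (-0.842133)·(-268.5) = 39.387350

39.387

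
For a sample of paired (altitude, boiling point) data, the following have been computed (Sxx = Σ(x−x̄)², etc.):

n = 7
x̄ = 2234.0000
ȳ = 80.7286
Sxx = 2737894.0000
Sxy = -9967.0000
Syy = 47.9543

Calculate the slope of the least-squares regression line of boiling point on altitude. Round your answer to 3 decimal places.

-0.004

b = Sxy/Sxx = -9967/2737894 = -0.003640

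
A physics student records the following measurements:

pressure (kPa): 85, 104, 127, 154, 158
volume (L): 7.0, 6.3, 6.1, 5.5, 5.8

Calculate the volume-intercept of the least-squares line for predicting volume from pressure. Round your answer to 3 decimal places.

n = 5, Σx = 628, Σy = 30.7, Σxy = 3788.3, Σx² = 82850
Sxx = Σx² − (Σx)²/n = 82850 − 78876.8 = 3973.2
Sxy = Σxy − (Σx)(Σy)/n = 3788.3 − 3855.92 = -67.62
b = Sxy/Sxx = -67.62/3973.2 = -0.017019
a = ȳ − b·x̄ = 6.14 − (-0.017019)·125.6 = 8.277590

8.278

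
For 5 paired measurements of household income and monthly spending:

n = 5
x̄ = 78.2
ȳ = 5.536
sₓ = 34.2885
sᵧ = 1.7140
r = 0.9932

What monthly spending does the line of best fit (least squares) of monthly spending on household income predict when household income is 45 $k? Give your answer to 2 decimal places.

3.89

b = r · sᵧ/sₓ = 0.9932 · 1.714/34.2885 = 0.049648
a = ȳ − b·x̄ = 5.536 − 0.049648·78.2 = 1.653551
ŷ(45) = a + b·45 = 1.653551 + 0.049648·45 = 3.887697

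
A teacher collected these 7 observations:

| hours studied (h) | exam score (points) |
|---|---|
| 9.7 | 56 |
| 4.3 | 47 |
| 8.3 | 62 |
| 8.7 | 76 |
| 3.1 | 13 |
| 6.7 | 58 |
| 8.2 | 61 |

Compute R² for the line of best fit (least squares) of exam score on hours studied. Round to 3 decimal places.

n = 7, Σx = 49, Σy = 373, Σxy = 2850.2, Σx² = 378.9, Σy² = 22219
Sxx = Σx² − (Σx)²/n = 378.9 − 343 = 35.9
Sxy = Σxy − (Σx)(Σy)/n = 2850.2 − 2611 = 239.2
Syy = Σy² − (Σy)²/n = 22219 − 19875.571429 = 2343.428571
R² = Sxy²/(Sxx·Syy) = (239.2)²/(35.9·2343.428571) = 0.680105

0.680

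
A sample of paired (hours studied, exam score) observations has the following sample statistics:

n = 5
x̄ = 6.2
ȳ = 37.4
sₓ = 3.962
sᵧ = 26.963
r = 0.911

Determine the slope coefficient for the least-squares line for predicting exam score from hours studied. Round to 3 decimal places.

6.200

b = r · sᵧ/sₓ = 0.911 · 26.963/3.962 = 6.199721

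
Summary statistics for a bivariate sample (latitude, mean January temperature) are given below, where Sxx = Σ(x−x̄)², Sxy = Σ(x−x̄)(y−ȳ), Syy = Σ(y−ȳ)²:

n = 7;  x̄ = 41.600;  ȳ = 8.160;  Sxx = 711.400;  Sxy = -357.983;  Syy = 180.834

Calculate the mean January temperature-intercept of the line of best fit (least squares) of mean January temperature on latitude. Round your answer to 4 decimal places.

29.0935

b = Sxy/Sxx = -357.983/711.4 = -0.503209
a = ȳ − b·x̄ = 8.16 − (-0.503209)·41.6 = 29.093501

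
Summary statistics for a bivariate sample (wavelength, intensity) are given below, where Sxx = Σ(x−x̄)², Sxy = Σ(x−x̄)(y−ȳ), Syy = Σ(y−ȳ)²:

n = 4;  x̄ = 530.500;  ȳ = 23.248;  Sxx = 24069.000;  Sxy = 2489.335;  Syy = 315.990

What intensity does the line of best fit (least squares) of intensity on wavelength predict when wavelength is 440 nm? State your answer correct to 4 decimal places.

b = Sxy/Sxx = 2489.335/24069 = 0.103425
a = ȳ − b·x̄ = 23.248 − 0.103425·530.5 = -31.618933
ŷ(440) = a + b·440 = -31.618933 + 0.103425·440 = 13.888042

13.8880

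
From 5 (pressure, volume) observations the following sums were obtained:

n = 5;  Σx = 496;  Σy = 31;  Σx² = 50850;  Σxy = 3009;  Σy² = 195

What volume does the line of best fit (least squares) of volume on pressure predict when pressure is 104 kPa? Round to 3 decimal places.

6.007

Sxx = Σx² − (Σx)²/n = 50850 − 49203.2 = 1646.8
Sxy = Σxy − (Σx)(Σy)/n = 3009 − 3075.2 = -66.2
b = Sxy/Sxx = -66.2/1646.8 = -0.040199
a = ȳ − b·x̄ = 6.2 − (-0.040199)·99.2 = 10.187758
ŷ(104) = a + b·104 = 10.187758 + (-0.040199)·104 = 6.007044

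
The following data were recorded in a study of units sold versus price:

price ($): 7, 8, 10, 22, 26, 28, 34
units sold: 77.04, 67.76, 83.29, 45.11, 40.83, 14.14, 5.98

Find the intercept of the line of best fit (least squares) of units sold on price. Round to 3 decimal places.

98.757

n = 7, Σx = 135, Σy = 334.15, Σxy = 4567.5, Σx² = 3313
Sxx = Σx² − (Σx)²/n = 3313 − 2603.571429 = 709.428571
Sxy = Σxy − (Σx)(Σy)/n = 4567.5 − 6444.321429 = -1876.821429
b = Sxy/Sxx = -1876.821429/709.428571 = -2.645540
a = ȳ − b·x̄ = 47.735714 − (-2.645540)·19.285714 = 98.756836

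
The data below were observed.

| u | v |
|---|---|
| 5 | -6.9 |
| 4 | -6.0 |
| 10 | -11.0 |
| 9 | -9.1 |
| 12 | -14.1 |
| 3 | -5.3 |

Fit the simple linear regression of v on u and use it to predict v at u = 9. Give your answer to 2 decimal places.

n = 6, Σx = 43, Σy = -52.4, Σxy = -435.5, Σx² = 375
Sxx = Σx² − (Σx)²/n = 375 − 308.166667 = 66.833333
Sxy = Σxy − (Σx)(Σy)/n = -435.5 − (-375.533333) = -59.966667
b = Sxy/Sxx = -59.966667/66.833333 = -0.897257
a = ȳ − b·x̄ = -8.733333 − (-0.897257)·7.166667 = -2.302993
ŷ(9) = a + b·9 = -2.302993 + (-0.897257)·9 = -10.378304

-10.38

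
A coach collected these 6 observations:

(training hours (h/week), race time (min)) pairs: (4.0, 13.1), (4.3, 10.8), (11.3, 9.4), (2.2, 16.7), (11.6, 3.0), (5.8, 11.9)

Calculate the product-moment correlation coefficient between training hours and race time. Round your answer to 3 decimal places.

-0.864

n = 6, Σx = 39.2, Σy = 64.9, Σxy = 345.62, Σx² = 335.22, Σy² = 806.11
Sxx = Σx² − (Σx)²/n = 335.22 − 256.106667 = 79.113333
Sxy = Σxy − (Σx)(Σy)/n = 345.62 − 424.013333 = -78.393333
Syy = Σy² − (Σy)²/n = 806.11 − 702.001667 = 104.108333
r = Sxy/√(Sxx·Syy) = -78.393333/√(8236.357278) = -78.393333/90.754379 = -0.863797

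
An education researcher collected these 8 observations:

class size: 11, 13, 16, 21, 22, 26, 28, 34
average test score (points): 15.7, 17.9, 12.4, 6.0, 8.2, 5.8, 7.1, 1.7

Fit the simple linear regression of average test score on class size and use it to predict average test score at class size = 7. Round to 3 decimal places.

18.711

n = 8, Σx = 171, Σy = 74.8, Σxy = 1317.6, Σx² = 4087
Sxx = Σx² − (Σx)²/n = 4087 − 3655.125 = 431.875
Sxy = Σxy − (Σx)(Σy)/n = 1317.6 − 1598.85 = -281.25
b = Sxy/Sxx = -281.25/431.875 = -0.651230
a = ȳ − b·x̄ = 9.35 − (-0.651230)·21.375 = 23.270043
ŷ(7) = a + b·7 = 23.270043 + (-0.651230)·7 = 18.711433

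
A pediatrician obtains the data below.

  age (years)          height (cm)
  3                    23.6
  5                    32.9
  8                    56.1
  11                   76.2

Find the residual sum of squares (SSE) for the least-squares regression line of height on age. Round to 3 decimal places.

n = 4, Σx = 27, Σy = 188.8, Σxy = 1522.3, Σx² = 219, Σy² = 10593.02
Sxx = Σx² − (Σx)²/n = 219 − 182.25 = 36.75
Sxy = Σxy − (Σx)(Σy)/n = 1522.3 − 1274.4 = 247.9
Syy = Σy² − (Σy)²/n = 10593.02 − 8911.36 = 1681.66
b = Sxy/Sxx = 247.9/36.75 = 6.745578
SSE = Syy − b·Sxy = 1681.66 − 6.745578·247.9 = 9.431156

9.431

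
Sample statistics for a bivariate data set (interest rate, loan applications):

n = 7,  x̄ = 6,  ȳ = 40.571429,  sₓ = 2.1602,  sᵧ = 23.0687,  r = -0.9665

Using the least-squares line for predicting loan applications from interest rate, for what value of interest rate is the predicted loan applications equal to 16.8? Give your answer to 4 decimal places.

8.3032

b = r · sᵧ/sₓ = -0.9665 · 23.0687/2.1602 = -10.321220
a = ȳ − b·x̄ = 40.571429 − (-10.321220)·6 = 102.498747
Set a + b·x = 16.8: x = (16.8 − 102.498747) / (-10.321220) = 8.303161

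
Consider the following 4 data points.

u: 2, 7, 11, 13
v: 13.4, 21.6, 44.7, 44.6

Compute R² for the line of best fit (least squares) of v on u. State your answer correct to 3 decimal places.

0.920

n = 4, Σx = 33, Σy = 124.3, Σxy = 1249.5, Σx² = 343, Σy² = 4633.37
Sxx = Σx² − (Σx)²/n = 343 − 272.25 = 70.75
Sxy = Σxy − (Σx)(Σy)/n = 1249.5 − 1025.475 = 224.025
Syy = Σy² − (Σy)²/n = 4633.37 − 3862.6225 = 770.7475
R² = Sxy²/(Sxx·Syy) = (224.025)²/(70.75·770.7475) = 0.920353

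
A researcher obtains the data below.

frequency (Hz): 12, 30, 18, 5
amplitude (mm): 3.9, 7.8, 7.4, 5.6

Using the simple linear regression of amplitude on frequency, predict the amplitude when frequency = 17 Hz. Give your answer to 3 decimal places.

6.265

n = 4, Σx = 65, Σy = 24.7, Σxy = 442, Σx² = 1393
Sxx = Σx² − (Σx)²/n = 1393 − 1056.25 = 336.75
Sxy = Σxy − (Σx)(Σy)/n = 442 − 401.375 = 40.625
b = Sxy/Sxx = 40.625/336.75 = 0.120638
a = ȳ − b·x̄ = 6.175 − 0.120638·16.25 = 4.214625
ŷ(17) = a + b·17 = 4.214625 + 0.120638·17 = 6.265479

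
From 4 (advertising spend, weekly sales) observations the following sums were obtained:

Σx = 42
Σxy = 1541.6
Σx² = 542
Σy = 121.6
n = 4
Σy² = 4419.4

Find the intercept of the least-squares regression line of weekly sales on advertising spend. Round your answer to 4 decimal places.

Sxx = Σx² − (Σx)²/n = 542 − 441 = 101
Sxy = Σxy − (Σx)(Σy)/n = 1541.6 − 1276.8 = 264.8
b = Sxy/Sxx = 264.8/101 = 2.621782
a = ȳ − b·x̄ = 30.4 − 2.621782·10.5 = 2.871287

2.8713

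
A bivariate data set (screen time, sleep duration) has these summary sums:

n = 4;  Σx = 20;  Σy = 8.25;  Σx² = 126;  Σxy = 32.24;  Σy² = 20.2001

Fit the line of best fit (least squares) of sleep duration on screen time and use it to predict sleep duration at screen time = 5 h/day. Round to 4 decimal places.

Sxx = Σx² − (Σx)²/n = 126 − 100 = 26
Sxy = Σxy − (Σx)(Σy)/n = 32.24 − 41.25 = -9.01
b = Sxy/Sxx = -9.01/26 = -0.346538
a = ȳ − b·x̄ = 2.0625 − (-0.346538)·5 = 3.795192
ŷ(5) = a + b·5 = 3.795192 + (-0.346538)·5 = 2.0625

2.0625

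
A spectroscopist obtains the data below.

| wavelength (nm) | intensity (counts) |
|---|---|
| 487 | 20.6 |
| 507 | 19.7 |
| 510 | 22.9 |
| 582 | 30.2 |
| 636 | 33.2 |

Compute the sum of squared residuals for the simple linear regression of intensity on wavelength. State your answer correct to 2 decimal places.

7.89

n = 5, Σx = 2722, Σy = 126.6, Σxy = 70390.7, Σx² = 1497538, Σy² = 3351.14
Sxx = Σx² − (Σx)²/n = 1497538 − 1481856.8 = 15681.2
Sxy = Σxy − (Σx)(Σy)/n = 70390.7 − 68921.04 = 1469.66
Syy = Σy² − (Σy)²/n = 3351.14 − 3205.512 = 145.628
b = Sxy/Sxx = 1469.66/15681.2 = 0.093721
SSE = Syy − b·Sxy = 145.628 − 0.093721·1469.66 = 7.889784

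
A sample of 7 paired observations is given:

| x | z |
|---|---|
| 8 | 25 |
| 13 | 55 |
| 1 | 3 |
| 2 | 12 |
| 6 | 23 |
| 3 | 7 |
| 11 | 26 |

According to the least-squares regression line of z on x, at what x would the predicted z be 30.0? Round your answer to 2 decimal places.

8.74

n = 7, Σx = 44, Σy = 151, Σxy = 1387, Σx² = 404
Sxx = Σx² − (Σx)²/n = 404 − 276.571429 = 127.428571
Sxy = Σxy − (Σx)(Σy)/n = 1387 − 949.142857 = 437.857143
b = Sxy/Sxx = 437.857143/127.428571 = 3.436099
a = ȳ − b·x̄ = 21.571429 − 3.436099·6.285714 = -0.026906
Set a + b·x = 30.0: x = (30.0 − (-0.026906)) / 3.436099 = 8.738662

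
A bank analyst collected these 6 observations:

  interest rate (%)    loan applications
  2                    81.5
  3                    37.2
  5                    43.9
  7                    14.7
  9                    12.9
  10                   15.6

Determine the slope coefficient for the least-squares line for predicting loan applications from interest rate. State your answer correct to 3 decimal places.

n = 6, Σx = 36, Σy = 205.8, Σxy = 869.1, Σx² = 268
Sxx = Σx² − (Σx)²/n = 268 − 216 = 52
Sxy = Σxy − (Σx)(Σy)/n = 869.1 − 1234.8 = -365.7
b = Sxy/Sxx = -365.7/52 = -7.032692

-7.033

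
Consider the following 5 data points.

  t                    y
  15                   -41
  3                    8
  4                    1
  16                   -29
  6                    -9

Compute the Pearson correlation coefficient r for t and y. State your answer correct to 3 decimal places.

n = 5, Σx = 44, Σy = -70, Σxy = -1105, Σx² = 542, Σy² = 2668
Sxx = Σx² − (Σx)²/n = 542 − 387.2 = 154.8
Sxy = Σxy − (Σx)(Σy)/n = -1105 − (-616) = -489
Syy = Σy² − (Σy)²/n = 2668 − 980 = 1688
r = Sxy/√(Sxx·Syy) = -489/√(261302.4) = -489/511.177464 = -0.956615

-0.957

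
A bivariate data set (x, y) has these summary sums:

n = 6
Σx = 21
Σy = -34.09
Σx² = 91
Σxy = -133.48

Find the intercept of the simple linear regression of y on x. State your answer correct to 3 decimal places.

-2.849

Sxx = Σx² − (Σx)²/n = 91 − 73.5 = 17.5
Sxy = Σxy − (Σx)(Σy)/n = -133.48 − (-119.315) = -14.165
b = Sxy/Sxx = -14.165/17.5 = -0.809429
a = ȳ − b·x̄ = -5.681667 − (-0.809429)·3.5 = -2.848667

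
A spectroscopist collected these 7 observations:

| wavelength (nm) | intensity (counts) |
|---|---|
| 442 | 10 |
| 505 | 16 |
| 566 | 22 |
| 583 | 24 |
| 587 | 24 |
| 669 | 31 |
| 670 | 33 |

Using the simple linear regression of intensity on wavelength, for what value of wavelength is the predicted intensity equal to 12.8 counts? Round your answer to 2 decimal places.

n = 7, Σx = 4022, Σy = 160, Σxy = 95881, Σx² = 2351664
Sxx = Σx² − (Σx)²/n = 2351664 − 2310926.285714 = 40737.714286
Sxy = Σxy − (Σx)(Σy)/n = 95881 − 91931.428571 = 3949.571429
b = Sxy/Sxx = 3949.571429/40737.714286 = 0.096951
a = ȳ − b·x̄ = 22.857143 − 0.096951·574.571429 = -32.848263
Set a + b·x = 12.8: x = (12.8 − (-32.848263)) / 0.096951 = 470.837386

470.84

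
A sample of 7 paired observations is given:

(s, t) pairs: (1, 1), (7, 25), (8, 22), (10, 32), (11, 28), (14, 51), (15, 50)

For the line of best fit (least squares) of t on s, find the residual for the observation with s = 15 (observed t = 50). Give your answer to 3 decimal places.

n = 7, Σx = 66, Σy = 209, Σxy = 2444, Σx² = 756
Sxx = Σx² − (Σx)²/n = 756 − 622.285714 = 133.714286
Sxy = Σxy − (Σx)(Σy)/n = 2444 − 1970.571429 = 473.428571
b = Sxy/Sxx = 473.428571/133.714286 = 3.540598
a = ȳ − b·x̄ = 29.857143 − 3.540598·9.428571 = -3.525641
ŷ(15) = -3.525641 + 3.540598·15 = 49.583333
residual = y − ŷ = 50 − 49.583333 = 0.416667

0.417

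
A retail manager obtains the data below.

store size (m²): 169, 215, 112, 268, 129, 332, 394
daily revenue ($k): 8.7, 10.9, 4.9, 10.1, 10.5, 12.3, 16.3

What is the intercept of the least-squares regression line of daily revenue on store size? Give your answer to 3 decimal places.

n = 7, Σx = 1619, Σy = 73.7, Σxy = 18929.7, Σx² = 441255
Sxx = Σx² − (Σx)²/n = 441255 − 374451.571429 = 66803.428571
Sxy = Σxy − (Σx)(Σy)/n = 18929.7 − 17045.757143 = 1883.942857
b = Sxy/Sxx = 1883.942857/66803.428571 = 0.028201
a = ȳ − b·x̄ = 10.528571 − 0.028201·231.285714 = 4.006016

4.006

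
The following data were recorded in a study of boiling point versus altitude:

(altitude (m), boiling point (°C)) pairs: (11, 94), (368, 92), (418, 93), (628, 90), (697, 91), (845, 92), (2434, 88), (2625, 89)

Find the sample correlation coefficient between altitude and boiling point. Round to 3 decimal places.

-0.872

n = 8, Σx = 8026, Σy = 729, Σxy = 719268, Σx² = 14719468, Σy² = 66459
Sxx = Σx² − (Σx)²/n = 14719468 − 8052084.5 = 6667383.5
Sxy = Σxy − (Σx)(Σy)/n = 719268 − 731369.25 = -12101.25
Syy = Σy² − (Σy)²/n = 66459 − 66430.125 = 28.875
r = Sxy/√(Sxx·Syy) = -12101.25/√(192520698.5625) = -12101.25/13875.182830 = -0.872151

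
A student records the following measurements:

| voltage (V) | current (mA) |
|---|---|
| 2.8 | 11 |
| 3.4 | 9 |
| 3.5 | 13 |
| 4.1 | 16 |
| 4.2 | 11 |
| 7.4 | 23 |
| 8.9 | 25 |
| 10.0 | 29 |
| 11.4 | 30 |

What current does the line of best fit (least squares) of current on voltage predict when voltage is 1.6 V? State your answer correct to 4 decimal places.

n = 9, Σx = 55.7, Σy = 167, Σxy = 1243.4, Σx² = 430.03
Sxx = Σx² − (Σx)²/n = 430.03 − 344.721111 = 85.308889
Sxy = Σxy − (Σx)(Σy)/n = 1243.4 − 1033.544444 = 209.855556
b = Sxy/Sxx = 209.855556/85.308889 = 2.459949
a = ȳ − b·x̄ = 18.555556 − 2.459949·6.188889 = 3.331202
ŷ(1.6) = a + b·1.6 = 3.331202 + 2.459949·1.6 = 7.267121

7.2671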